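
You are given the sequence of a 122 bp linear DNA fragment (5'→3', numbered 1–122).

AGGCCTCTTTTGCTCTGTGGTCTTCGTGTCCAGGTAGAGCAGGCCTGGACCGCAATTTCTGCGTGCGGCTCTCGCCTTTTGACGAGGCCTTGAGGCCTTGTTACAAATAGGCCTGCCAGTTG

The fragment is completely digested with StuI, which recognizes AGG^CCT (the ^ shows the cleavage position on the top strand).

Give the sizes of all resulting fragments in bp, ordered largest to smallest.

StuI sites (AGGCCT) start at positions 1, 41, 85, 93, 109.
StuI cuts after base 3 of each site, so after positions 3, 43, 87, 95, 111.
Linear molecule, 5 cuts → 6 fragments:
  1–3 → 3 bp
  4–43 → 40 bp
  44–87 → 44 bp
  88–95 → 8 bp
  96–111 → 16 bp
  112–122 → 11 bp
Sorted largest to smallest: 44, 40, 16, 11, 8, 3 bp.

44, 40, 16, 11, 8, 3 bp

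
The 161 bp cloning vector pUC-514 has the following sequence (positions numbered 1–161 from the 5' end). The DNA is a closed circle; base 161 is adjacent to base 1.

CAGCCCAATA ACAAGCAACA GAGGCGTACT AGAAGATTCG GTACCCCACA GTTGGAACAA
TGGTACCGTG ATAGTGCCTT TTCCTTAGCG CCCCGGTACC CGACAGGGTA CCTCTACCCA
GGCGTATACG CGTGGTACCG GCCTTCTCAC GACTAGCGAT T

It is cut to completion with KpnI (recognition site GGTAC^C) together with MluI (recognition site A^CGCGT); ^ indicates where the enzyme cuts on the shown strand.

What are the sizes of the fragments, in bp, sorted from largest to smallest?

67, 33, 22, 17, 12, 10 bp

KpnI sites (GGTACC) start at positions 40, 62, 95, 107, 134.
KpnI cuts after base 5 of each site (before the last base), so after positions 44, 66, 99, 111, 138.
The MluI site (ACGCGT) starts at position 128.
MluI cuts after the first base of each site, so after position 128.
Combined cut positions: 44, 66, 99, 111, 128, 138.
Circular molecule, 6 cuts → 6 fragments:
  45–66 → 22 bp
  67–99 → 33 bp
  100–111 → 12 bp
  112–128 → 17 bp
  129–138 → 10 bp
  139–161 then 1–44 → 23 + 44 = 67 bp
Sorted largest to smallest: 67, 33, 22, 17, 12, 10 bp.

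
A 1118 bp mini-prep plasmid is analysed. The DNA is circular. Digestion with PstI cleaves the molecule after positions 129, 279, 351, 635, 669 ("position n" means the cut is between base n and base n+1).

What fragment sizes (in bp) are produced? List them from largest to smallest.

Circular molecule, 5 cuts → 5 fragments:
  279 − 129 = 150 bp
  351 − 279 = 72 bp
  635 − 351 = 284 bp
  669 − 635 = 34 bp
  wrap: 1118 − 669 + 129 = 578 bp
Sorted largest to smallest: 578, 284, 150, 72, 34 bp.

578, 284, 150, 72, 34 bp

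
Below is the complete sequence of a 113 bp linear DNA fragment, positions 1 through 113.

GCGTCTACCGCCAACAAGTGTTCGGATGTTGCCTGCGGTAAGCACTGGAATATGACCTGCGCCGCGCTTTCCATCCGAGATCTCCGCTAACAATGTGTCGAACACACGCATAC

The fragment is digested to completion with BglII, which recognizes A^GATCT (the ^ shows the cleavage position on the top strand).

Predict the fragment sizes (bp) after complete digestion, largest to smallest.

78, 35 bp

The BglII site (AGATCT) starts at position 78.
BglII cuts after the first base of each site, so after position 78.
Linear molecule, 1 cut → 2 fragments:
  1–78 → 78 bp
  79–113 → 35 bp
Sorted largest to smallest: 78, 35 bp.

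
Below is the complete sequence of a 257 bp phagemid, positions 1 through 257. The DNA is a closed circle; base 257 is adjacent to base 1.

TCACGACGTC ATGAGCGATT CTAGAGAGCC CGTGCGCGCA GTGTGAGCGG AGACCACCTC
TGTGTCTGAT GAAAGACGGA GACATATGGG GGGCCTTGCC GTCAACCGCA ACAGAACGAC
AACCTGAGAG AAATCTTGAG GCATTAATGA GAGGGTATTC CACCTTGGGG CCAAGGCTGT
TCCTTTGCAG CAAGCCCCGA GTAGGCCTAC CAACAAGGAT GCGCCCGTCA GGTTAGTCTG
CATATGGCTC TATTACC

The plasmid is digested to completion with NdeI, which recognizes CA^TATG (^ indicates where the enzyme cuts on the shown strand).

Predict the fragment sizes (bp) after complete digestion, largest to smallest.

NdeI sites (CATATG) start at positions 83, 241.
NdeI cuts after base 2 of each site, so after positions 84, 242.
Circular molecule, 2 cuts → 2 fragments:
  85–242 → 158 bp
  243–257 then 1–84 → 15 + 84 = 99 bp
Sorted largest to smallest: 158, 99 bp.

158, 99 bp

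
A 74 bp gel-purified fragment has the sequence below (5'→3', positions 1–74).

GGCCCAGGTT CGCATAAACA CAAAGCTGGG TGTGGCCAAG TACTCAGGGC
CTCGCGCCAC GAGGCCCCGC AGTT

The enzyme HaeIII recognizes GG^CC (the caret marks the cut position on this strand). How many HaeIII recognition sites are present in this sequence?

4

GGCC occurs starting at positions 1, 34, 48, 63.
HaeIII cuts at 4 sites.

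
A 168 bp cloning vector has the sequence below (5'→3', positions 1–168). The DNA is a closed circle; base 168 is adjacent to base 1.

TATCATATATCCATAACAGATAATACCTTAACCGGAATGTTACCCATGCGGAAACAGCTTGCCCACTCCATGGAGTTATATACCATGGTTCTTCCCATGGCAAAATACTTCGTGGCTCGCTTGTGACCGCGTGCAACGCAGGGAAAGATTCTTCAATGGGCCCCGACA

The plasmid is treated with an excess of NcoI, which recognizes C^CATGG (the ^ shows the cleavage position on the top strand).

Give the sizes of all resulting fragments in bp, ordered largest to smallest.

NcoI sites (CCATGG) start at positions 68, 83, 95.
NcoI cuts after the first base of each site, so after positions 68, 83, 95.
Circular molecule, 3 cuts → 3 fragments:
  69–83 → 15 bp
  84–95 → 12 bp
  96–168 then 1–68 → 73 + 68 = 141 bp
Sorted largest to smallest: 141, 15, 12 bp.

141, 15, 12 bp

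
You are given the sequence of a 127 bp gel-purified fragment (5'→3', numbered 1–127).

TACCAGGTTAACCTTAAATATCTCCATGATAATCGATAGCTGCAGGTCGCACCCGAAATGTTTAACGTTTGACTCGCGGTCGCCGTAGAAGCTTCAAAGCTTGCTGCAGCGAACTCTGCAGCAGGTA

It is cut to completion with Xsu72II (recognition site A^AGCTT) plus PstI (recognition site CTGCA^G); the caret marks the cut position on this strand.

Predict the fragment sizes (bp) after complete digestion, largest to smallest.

45, 44, 12, 11, 8, 7 bp

Xsu72II sites (AAGCTT) start at positions 89, 97.
Xsu72II cuts after the first base of each site, so after positions 89, 97.
PstI sites (CTGCAG) start at positions 40, 104, 116.
PstI cuts after base 5 of each site (before the last base), so after positions 44, 108, 120.
Combined cut positions: 44, 89, 97, 108, 120.
Linear molecule, 5 cuts → 6 fragments:
  1–44 → 44 bp
  45–89 → 45 bp
  90–97 → 8 bp
  98–108 → 11 bp
  109–120 → 12 bp
  121–127 → 7 bp
Sorted largest to smallest: 45, 44, 12, 11, 8, 7 bp.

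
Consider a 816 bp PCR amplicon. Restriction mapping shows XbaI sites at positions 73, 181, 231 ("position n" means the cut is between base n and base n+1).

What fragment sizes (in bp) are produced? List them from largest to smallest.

Linear molecule, 3 cuts → 4 fragments:
  73 − 0 = 73 bp
  181 − 73 = 108 bp
  231 − 181 = 50 bp
  816 − 231 = 585 bp
Sorted largest to smallest: 585, 108, 73, 50 bp.

585, 108, 73, 50 bp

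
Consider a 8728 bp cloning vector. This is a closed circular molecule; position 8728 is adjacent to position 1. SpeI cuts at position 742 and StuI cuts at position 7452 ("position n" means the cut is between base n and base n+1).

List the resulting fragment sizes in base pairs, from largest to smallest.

6710, 2018 bp

Combined cut positions (sorted): 742, 7452.
Circular molecule, 2 cuts → 2 fragments:
  7452 − 742 = 6710 bp
  wrap: 8728 − 7452 + 742 = 2018 bp
Sorted largest to smallest: 6710, 2018 bp.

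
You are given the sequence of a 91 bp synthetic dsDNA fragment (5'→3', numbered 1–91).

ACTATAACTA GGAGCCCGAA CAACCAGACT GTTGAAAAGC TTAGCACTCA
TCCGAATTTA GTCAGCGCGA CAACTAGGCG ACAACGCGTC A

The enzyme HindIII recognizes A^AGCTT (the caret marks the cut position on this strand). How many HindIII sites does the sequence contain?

1

AAGCTT occurs starting at position 37.
HindIII cuts at 1 site.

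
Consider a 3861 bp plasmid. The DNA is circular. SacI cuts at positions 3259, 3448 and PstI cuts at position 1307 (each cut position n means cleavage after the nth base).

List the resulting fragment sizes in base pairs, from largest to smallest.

Combined cut positions (sorted): 1307, 3259, 3448.
Circular molecule, 3 cuts → 3 fragments:
  3259 − 1307 = 1952 bp
  3448 − 3259 = 189 bp
  wrap: 3861 − 3448 + 1307 = 1720 bp
Sorted largest to smallest: 1952, 1720, 189 bp.

1952, 1720, 189 bp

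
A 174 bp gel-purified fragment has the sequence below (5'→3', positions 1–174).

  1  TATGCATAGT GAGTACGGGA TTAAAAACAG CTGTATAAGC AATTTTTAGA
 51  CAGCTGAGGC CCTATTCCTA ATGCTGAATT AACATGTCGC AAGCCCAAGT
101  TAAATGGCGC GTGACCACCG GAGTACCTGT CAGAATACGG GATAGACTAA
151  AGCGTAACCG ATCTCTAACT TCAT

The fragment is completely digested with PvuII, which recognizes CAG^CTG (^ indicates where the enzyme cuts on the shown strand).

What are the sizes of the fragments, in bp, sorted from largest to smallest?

PvuII sites (CAGCTG) start at positions 28, 51.
PvuII cuts after base 3 of each site, so after positions 30, 53.
Linear molecule, 2 cuts → 3 fragments:
  1–30 → 30 bp
  31–53 → 23 bp
  54–174 → 121 bp
Sorted largest to smallest: 121, 30, 23 bp.

121, 30, 23 bp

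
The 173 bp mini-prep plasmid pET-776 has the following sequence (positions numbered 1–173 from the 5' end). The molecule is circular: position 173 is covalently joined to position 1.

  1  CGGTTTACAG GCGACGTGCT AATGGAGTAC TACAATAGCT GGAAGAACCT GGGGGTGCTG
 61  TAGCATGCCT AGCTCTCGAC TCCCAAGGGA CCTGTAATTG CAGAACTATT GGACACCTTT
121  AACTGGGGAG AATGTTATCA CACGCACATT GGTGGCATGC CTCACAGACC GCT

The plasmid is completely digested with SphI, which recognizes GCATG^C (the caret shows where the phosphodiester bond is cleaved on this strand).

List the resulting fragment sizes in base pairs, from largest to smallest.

92, 81 bp

SphI sites (GCATGC) start at positions 63, 155.
SphI cuts after base 5 of each site (before the last base), so after positions 67, 159.
Circular molecule, 2 cuts → 2 fragments:
  68–159 → 92 bp
  160–173 then 1–67 → 14 + 67 = 81 bp
Sorted largest to smallest: 92, 81 bp.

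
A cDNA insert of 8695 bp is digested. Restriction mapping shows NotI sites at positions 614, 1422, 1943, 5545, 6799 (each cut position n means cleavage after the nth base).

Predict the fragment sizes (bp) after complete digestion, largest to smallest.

3602, 1896, 1254, 808, 614, 521 bp

Linear molecule, 5 cuts → 6 fragments:
  614 − 0 = 614 bp
  1422 − 614 = 808 bp
  1943 − 1422 = 521 bp
  5545 − 1943 = 3602 bp
  6799 − 5545 = 1254 bp
  8695 − 6799 = 1896 bp
Sorted largest to smallest: 3602, 1896, 1254, 808, 614, 521 bp.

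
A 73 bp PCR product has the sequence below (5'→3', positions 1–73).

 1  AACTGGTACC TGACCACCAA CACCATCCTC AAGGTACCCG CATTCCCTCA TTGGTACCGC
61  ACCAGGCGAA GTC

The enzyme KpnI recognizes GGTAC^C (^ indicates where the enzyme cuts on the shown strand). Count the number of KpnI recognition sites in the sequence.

GGTACC occurs starting at positions 5, 33, 53.
KpnI cuts at 3 sites.

3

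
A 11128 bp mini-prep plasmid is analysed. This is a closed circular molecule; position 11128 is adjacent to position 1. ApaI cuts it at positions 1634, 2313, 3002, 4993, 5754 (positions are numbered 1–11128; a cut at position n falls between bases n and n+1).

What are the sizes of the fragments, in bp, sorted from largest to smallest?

7008, 1991, 761, 689, 679 bp

Circular molecule, 5 cuts → 5 fragments:
  2313 − 1634 = 679 bp
  3002 − 2313 = 689 bp
  4993 − 3002 = 1991 bp
  5754 − 4993 = 761 bp
  wrap: 11128 − 5754 + 1634 = 7008 bp
Sorted largest to smallest: 7008, 1991, 761, 689, 679 bp.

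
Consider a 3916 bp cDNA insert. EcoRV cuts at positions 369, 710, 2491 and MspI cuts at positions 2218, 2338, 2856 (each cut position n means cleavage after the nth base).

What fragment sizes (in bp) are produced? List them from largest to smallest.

1508, 1060, 369, 365, 341, 153, 120 bp

Combined cut positions (sorted): 369, 710, 2218, 2338, 2491, 2856.
Linear molecule, 6 cuts → 7 fragments:
  369 − 0 = 369 bp
  710 − 369 = 341 bp
  2218 − 710 = 1508 bp
  2338 − 2218 = 120 bp
  2491 − 2338 = 153 bp
  2856 − 2491 = 365 bp
  3916 − 2856 = 1060 bp
Sorted largest to smallest: 1508, 1060, 369, 365, 341, 153, 120 bp.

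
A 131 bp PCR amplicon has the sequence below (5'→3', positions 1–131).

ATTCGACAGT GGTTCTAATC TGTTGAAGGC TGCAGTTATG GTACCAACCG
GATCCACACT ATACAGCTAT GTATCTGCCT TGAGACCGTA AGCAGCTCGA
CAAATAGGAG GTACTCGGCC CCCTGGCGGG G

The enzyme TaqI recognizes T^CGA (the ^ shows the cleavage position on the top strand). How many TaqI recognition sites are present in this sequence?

TCGA occurs starting at positions 3, 97.
TaqI cuts at 2 sites.

2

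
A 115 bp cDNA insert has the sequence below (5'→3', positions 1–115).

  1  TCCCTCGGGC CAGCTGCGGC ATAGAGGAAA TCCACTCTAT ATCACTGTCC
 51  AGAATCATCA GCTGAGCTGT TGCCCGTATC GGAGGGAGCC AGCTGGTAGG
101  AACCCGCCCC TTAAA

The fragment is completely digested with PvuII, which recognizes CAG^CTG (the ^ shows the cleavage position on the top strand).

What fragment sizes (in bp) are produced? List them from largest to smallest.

PvuII sites (CAGCTG) start at positions 11, 59, 90.
PvuII cuts after base 3 of each site, so after positions 13, 61, 92.
Linear molecule, 3 cuts → 4 fragments:
  1–13 → 13 bp
  14–61 → 48 bp
  62–92 → 31 bp
  93–115 → 23 bp
Sorted largest to smallest: 48, 31, 23, 13 bp.

48, 31, 23, 13 bp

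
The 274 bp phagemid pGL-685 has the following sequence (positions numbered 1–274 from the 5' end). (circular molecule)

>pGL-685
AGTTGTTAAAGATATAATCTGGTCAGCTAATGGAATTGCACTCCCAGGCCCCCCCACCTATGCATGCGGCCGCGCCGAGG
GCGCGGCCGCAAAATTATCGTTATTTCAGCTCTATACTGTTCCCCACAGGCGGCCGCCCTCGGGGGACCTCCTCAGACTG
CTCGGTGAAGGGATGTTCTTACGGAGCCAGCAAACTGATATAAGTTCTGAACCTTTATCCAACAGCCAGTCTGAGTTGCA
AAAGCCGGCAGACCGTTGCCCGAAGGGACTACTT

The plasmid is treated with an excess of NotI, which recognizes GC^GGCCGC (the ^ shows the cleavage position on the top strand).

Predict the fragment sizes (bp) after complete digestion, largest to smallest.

NotI sites (GCGGCCGC) start at positions 66, 83, 130.
NotI cuts after base 2 of each site, so after positions 67, 84, 131.
Circular molecule, 3 cuts → 3 fragments:
  68–84 → 17 bp
  85–131 → 47 bp
  132–274 then 1–67 → 143 + 67 = 210 bp
Sorted largest to smallest: 210, 47, 17 bp.

210, 47, 17 bp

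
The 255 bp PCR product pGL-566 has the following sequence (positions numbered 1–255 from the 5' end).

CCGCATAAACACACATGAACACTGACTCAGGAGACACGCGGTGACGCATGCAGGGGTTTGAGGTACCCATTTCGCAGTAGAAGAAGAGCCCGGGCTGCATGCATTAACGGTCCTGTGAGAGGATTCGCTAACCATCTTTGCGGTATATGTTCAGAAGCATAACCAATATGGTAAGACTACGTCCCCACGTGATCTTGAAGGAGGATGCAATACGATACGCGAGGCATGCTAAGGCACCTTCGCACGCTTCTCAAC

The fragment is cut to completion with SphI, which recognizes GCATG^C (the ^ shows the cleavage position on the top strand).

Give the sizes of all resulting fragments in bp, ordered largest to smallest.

SphI sites (GCATGC) start at positions 46, 97, 224.
SphI cuts after base 5 of each site (before the last base), so after positions 50, 101, 228.
Linear molecule, 3 cuts → 4 fragments:
  1–50 → 50 bp
  51–101 → 51 bp
  102–228 → 127 bp
  229–255 → 27 bp
Sorted largest to smallest: 127, 51, 50, 27 bp.

127, 51, 50, 27 bp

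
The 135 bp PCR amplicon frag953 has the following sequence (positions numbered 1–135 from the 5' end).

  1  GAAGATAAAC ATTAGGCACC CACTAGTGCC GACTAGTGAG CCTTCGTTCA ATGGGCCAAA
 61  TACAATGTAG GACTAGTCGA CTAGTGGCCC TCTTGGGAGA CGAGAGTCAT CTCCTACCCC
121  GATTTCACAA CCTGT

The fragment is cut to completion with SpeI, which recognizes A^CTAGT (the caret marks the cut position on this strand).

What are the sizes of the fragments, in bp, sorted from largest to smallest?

SpeI sites (ACTAGT) start at positions 22, 32, 72, 80.
SpeI cuts after the first base of each site, so after positions 22, 32, 72, 80.
Linear molecule, 4 cuts → 5 fragments:
  1–22 → 22 bp
  23–32 → 10 bp
  33–72 → 40 bp
  73–80 → 8 bp
  81–135 → 55 bp
Sorted largest to smallest: 55, 40, 22, 10, 8 bp.

55, 40, 22, 10, 8 bp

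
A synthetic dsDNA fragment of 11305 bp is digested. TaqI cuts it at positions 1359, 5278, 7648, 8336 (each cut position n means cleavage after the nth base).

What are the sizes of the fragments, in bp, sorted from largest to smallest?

3919, 2969, 2370, 1359, 688 bp

Linear molecule, 4 cuts → 5 fragments:
  1359 − 0 = 1359 bp
  5278 − 1359 = 3919 bp
  7648 − 5278 = 2370 bp
  8336 − 7648 = 688 bp
  11305 − 8336 = 2969 bp
Sorted largest to smallest: 3919, 2969, 2370, 1359, 688 bp.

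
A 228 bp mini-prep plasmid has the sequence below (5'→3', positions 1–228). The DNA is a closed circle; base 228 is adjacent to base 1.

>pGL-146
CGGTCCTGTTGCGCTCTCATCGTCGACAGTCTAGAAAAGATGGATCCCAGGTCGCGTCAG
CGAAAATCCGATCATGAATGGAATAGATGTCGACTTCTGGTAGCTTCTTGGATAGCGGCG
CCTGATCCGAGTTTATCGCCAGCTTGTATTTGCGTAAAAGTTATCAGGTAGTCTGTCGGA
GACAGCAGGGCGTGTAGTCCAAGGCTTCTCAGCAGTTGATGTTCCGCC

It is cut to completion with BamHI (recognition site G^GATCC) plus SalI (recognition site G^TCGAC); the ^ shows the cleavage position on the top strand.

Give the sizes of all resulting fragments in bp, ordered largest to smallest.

161, 47, 20 bp

The BamHI site (GGATCC) starts at position 42.
BamHI cuts after the first base of each site, so after position 42.
SalI sites (GTCGAC) start at positions 22, 89.
SalI cuts after the first base of each site, so after positions 22, 89.
Combined cut positions: 22, 42, 89.
Circular molecule, 3 cuts → 3 fragments:
  23–42 → 20 bp
  43–89 → 47 bp
  90–228 then 1–22 → 139 + 22 = 161 bp
Sorted largest to smallest: 161, 47, 20 bp.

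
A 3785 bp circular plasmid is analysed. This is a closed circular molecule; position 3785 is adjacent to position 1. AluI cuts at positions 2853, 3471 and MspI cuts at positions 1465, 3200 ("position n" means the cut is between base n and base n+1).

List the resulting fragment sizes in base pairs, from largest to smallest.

Combined cut positions (sorted): 1465, 2853, 3200, 3471.
Circular molecule, 4 cuts → 4 fragments:
  2853 − 1465 = 1388 bp
  3200 − 2853 = 347 bp
  3471 − 3200 = 271 bp
  wrap: 3785 − 3471 + 1465 = 1779 bp
Sorted largest to smallest: 1779, 1388, 347, 271 bp.

1779, 1388, 347, 271 bp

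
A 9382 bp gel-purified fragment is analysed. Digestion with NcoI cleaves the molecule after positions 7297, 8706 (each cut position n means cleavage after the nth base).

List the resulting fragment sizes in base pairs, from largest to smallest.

7297, 1409, 676 bp

Linear molecule, 2 cuts → 3 fragments:
  7297 − 0 = 7297 bp
  8706 − 7297 = 1409 bp
  9382 − 8706 = 676 bp
Sorted largest to smallest: 7297, 1409, 676 bp.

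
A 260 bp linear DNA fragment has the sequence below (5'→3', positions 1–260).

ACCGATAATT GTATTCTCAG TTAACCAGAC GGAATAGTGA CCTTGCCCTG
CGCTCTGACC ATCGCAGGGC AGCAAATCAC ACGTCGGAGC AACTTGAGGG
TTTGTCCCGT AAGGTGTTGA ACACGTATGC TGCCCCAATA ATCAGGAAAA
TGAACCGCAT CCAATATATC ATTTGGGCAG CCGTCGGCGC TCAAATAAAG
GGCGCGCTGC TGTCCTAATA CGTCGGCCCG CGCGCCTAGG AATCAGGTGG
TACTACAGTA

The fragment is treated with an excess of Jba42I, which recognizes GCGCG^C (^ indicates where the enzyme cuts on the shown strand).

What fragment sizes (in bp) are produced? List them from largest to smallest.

Jba42I sites (GCGCGC) start at positions 202, 230.
Jba42I cuts after base 5 of each site (before the last base), so after positions 206, 234.
Linear molecule, 2 cuts → 3 fragments:
  1–206 → 206 bp
  207–234 → 28 bp
  235–260 → 26 bp
Sorted largest to smallest: 206, 28, 26 bp.

206, 28, 26 bp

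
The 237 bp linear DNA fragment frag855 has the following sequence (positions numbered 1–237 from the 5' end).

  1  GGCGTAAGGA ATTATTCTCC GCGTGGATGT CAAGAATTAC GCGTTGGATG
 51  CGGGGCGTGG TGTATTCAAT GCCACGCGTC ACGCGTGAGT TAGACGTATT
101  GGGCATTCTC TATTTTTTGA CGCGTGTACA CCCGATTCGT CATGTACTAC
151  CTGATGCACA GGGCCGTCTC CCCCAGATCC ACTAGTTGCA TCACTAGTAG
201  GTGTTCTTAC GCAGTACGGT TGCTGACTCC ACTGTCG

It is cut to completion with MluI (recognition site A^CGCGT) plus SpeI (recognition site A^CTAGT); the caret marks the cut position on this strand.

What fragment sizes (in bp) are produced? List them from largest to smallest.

61, 44, 39, 39, 35, 12, 7 bp

MluI sites (ACGCGT) start at positions 39, 74, 81, 120.
MluI cuts after the first base of each site, so after positions 39, 74, 81, 120.
SpeI sites (ACTAGT) start at positions 181, 193.
SpeI cuts after the first base of each site, so after positions 181, 193.
Combined cut positions: 39, 74, 81, 120, 181, 193.
Linear molecule, 6 cuts → 7 fragments:
  1–39 → 39 bp
  40–74 → 35 bp
  75–81 → 7 bp
  82–120 → 39 bp
  121–181 → 61 bp
  182–193 → 12 bp
  194–237 → 44 bp
Sorted largest to smallest: 61, 44, 39, 39, 35, 12, 7 bp.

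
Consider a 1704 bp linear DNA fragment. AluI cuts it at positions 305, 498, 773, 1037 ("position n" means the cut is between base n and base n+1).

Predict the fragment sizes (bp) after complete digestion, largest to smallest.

667, 305, 275, 264, 193 bp

Linear molecule, 4 cuts → 5 fragments:
  305 − 0 = 305 bp
  498 − 305 = 193 bp
  773 − 498 = 275 bp
  1037 − 773 = 264 bp
  1704 − 1037 = 667 bp
Sorted largest to smallest: 667, 305, 275, 264, 193 bp.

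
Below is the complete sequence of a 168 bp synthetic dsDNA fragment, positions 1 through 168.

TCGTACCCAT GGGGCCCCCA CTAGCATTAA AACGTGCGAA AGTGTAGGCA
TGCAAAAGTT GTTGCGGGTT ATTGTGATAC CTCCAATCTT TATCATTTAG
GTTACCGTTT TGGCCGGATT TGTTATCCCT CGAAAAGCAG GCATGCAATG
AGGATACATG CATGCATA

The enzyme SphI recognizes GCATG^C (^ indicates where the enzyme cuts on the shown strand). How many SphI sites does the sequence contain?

3

GCATGC occurs starting at positions 48, 141, 160.
SphI cuts at 3 sites.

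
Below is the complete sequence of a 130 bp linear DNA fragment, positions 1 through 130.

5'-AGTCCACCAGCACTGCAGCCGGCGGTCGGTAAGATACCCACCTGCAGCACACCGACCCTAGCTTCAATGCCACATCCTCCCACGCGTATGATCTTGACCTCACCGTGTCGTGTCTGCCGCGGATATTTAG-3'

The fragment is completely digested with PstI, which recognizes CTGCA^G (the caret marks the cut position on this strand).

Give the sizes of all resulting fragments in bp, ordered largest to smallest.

84, 29, 17 bp

PstI sites (CTGCAG) start at positions 13, 42.
PstI cuts after base 5 of each site (before the last base), so after positions 17, 46.
Linear molecule, 2 cuts → 3 fragments:
  1–17 → 17 bp
  18–46 → 29 bp
  47–130 → 84 bp
Sorted largest to smallest: 84, 29, 17 bp.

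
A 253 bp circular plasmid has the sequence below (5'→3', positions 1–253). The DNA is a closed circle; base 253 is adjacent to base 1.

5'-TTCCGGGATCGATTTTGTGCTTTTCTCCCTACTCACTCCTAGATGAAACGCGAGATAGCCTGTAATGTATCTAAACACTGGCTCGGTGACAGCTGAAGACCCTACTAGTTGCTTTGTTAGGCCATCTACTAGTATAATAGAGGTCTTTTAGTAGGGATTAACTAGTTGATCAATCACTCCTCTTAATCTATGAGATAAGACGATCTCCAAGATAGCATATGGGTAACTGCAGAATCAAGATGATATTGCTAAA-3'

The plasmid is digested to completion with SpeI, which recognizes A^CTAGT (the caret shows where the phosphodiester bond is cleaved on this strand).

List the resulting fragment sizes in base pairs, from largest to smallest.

SpeI sites (ACTAGT) start at positions 104, 128, 161.
SpeI cuts after the first base of each site, so after positions 104, 128, 161.
Circular molecule, 3 cuts → 3 fragments:
  105–128 → 24 bp
  129–161 → 33 bp
  162–253 then 1–104 → 92 + 104 = 196 bp
Sorted largest to smallest: 196, 33, 24 bp.

196, 33, 24 bp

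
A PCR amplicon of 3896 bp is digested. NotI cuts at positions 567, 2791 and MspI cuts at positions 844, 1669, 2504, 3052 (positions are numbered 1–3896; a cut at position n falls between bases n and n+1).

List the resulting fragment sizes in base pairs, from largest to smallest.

Combined cut positions (sorted): 567, 844, 1669, 2504, 2791, 3052.
Linear molecule, 6 cuts → 7 fragments:
  567 − 0 = 567 bp
  844 − 567 = 277 bp
  1669 − 844 = 825 bp
  2504 − 1669 = 835 bp
  2791 − 2504 = 287 bp
  3052 − 2791 = 261 bp
  3896 − 3052 = 844 bp
Sorted largest to smallest: 844, 835, 825, 567, 287, 277, 261 bp.

844, 835, 825, 567, 287, 277, 261 bp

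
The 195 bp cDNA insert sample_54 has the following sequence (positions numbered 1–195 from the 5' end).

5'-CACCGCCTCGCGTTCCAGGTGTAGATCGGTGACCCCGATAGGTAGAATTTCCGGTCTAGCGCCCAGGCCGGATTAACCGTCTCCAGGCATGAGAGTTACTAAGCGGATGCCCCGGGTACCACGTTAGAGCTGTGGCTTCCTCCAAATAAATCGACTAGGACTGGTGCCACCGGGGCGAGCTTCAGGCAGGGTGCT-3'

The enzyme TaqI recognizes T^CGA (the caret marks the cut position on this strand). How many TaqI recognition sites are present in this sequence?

TCGA occurs starting at position 151.
TaqI cuts at 1 site.

1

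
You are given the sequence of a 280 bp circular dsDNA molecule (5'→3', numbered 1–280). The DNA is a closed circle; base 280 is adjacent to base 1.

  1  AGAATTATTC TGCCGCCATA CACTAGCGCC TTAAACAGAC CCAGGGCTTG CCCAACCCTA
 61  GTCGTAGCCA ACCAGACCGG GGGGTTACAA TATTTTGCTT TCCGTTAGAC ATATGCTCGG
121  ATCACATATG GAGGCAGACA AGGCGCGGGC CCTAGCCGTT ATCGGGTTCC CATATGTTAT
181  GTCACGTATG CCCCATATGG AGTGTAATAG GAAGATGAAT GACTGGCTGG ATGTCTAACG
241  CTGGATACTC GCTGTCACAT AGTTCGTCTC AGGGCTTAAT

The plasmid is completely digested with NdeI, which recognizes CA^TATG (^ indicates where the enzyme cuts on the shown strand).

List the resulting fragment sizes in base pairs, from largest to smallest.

196, 46, 23, 15 bp

NdeI sites (CATATG) start at positions 110, 125, 171, 194.
NdeI cuts after base 2 of each site, so after positions 111, 126, 172, 195.
Circular molecule, 4 cuts → 4 fragments:
  112–126 → 15 bp
  127–172 → 46 bp
  173–195 → 23 bp
  196–280 then 1–111 → 85 + 111 = 196 bp
Sorted largest to smallest: 196, 46, 23, 15 bp.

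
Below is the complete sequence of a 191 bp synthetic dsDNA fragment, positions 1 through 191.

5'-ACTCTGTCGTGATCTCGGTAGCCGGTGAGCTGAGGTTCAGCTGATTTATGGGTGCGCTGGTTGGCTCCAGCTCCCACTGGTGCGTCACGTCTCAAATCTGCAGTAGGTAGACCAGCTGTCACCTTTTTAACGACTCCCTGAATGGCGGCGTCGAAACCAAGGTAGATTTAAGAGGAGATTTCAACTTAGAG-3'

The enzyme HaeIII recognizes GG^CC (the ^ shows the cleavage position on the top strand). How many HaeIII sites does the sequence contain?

No occurrence of GGCC is present in the sequence.
HaeIII does not cut: 0 sites.

0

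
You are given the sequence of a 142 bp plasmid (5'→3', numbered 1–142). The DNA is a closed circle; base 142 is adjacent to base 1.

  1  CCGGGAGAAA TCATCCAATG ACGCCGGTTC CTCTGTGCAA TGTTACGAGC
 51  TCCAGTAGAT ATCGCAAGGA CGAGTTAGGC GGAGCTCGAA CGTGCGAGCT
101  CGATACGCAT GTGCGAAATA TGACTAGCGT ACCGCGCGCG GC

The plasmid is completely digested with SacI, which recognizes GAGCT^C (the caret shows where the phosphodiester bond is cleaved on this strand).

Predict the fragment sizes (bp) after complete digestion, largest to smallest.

93, 35, 14 bp

SacI sites (GAGCTC) start at positions 47, 82, 96.
SacI cuts after base 5 of each site (before the last base), so after positions 51, 86, 100.
Circular molecule, 3 cuts → 3 fragments:
  52–86 → 35 bp
  87–100 → 14 bp
  101–142 then 1–51 → 42 + 51 = 93 bp
Sorted largest to smallest: 93, 35, 14 bp.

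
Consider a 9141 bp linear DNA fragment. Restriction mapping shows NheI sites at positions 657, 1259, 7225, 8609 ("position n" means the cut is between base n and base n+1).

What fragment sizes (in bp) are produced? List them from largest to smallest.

Linear molecule, 4 cuts → 5 fragments:
  657 − 0 = 657 bp
  1259 − 657 = 602 bp
  7225 − 1259 = 5966 bp
  8609 − 7225 = 1384 bp
  9141 − 8609 = 532 bp
Sorted largest to smallest: 5966, 1384, 657, 602, 532 bp.

5966, 1384, 657, 602, 532 bp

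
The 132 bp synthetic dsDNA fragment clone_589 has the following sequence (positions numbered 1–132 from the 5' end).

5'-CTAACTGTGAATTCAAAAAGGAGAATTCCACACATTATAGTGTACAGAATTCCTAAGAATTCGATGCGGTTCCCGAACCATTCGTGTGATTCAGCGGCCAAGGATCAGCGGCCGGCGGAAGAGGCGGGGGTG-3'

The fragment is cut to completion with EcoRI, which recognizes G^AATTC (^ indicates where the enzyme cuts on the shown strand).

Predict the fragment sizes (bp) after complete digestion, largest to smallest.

EcoRI sites (GAATTC) start at positions 9, 23, 47, 57.
EcoRI cuts after the first base of each site, so after positions 9, 23, 47, 57.
Linear molecule, 4 cuts → 5 fragments:
  1–9 → 9 bp
  10–23 → 14 bp
  24–47 → 24 bp
  48–57 → 10 bp
  58–132 → 75 bp
Sorted largest to smallest: 75, 24, 14, 10, 9 bp.

75, 24, 14, 10, 9 bp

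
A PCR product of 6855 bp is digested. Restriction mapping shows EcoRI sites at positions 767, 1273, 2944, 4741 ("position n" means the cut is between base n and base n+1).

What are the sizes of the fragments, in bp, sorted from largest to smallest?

2114, 1797, 1671, 767, 506 bp

Linear molecule, 4 cuts → 5 fragments:
  767 − 0 = 767 bp
  1273 − 767 = 506 bp
  2944 − 1273 = 1671 bp
  4741 − 2944 = 1797 bp
  6855 − 4741 = 2114 bp
Sorted largest to smallest: 2114, 1797, 1671, 767, 506 bp.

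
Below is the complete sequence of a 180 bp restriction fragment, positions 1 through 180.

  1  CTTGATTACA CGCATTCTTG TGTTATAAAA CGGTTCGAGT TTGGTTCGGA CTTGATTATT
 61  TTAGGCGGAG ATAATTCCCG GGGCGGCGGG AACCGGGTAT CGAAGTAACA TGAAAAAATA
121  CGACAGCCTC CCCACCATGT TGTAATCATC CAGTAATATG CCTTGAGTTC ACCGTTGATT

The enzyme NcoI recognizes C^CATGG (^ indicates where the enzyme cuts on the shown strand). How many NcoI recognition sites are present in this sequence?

No occurrence of CCATGG is present in the sequence.
NcoI does not cut: 0 sites.

0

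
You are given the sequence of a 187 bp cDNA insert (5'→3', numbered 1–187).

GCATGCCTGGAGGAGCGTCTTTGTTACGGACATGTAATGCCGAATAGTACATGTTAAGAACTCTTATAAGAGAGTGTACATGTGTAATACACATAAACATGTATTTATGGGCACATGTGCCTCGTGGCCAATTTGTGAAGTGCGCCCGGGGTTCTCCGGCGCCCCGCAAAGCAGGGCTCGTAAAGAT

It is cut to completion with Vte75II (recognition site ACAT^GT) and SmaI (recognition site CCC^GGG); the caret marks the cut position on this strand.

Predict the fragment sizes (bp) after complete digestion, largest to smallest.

Vte75II sites (ACATGT) start at positions 30, 49, 78, 97, 113.
Vte75II cuts after base 4 of each site, so after positions 33, 52, 81, 100, 116.
The SmaI site (CCCGGG) starts at position 145.
SmaI cuts after base 3 of each site, so after position 147.
Combined cut positions: 33, 52, 81, 100, 116, 147.
Linear molecule, 6 cuts → 7 fragments:
  1–33 → 33 bp
  34–52 → 19 bp
  53–81 → 29 bp
  82–100 → 19 bp
  101–116 → 16 bp
  117–147 → 31 bp
  148–187 → 40 bp
Sorted largest to smallest: 40, 33, 31, 29, 19, 19, 16 bp.

40, 33, 31, 29, 19, 19, 16 bp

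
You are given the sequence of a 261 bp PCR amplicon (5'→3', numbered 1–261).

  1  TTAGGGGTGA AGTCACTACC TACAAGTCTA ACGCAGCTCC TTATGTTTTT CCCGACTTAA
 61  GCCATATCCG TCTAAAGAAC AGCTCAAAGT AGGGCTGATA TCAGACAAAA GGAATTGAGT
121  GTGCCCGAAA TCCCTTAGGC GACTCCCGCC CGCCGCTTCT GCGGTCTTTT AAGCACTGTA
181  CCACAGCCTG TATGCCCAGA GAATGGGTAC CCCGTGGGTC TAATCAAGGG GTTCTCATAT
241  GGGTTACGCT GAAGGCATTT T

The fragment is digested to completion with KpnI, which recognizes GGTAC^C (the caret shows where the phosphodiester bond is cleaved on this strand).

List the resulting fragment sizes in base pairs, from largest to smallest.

210, 51 bp

The KpnI site (GGTACC) starts at position 206.
KpnI cuts after base 5 of each site (before the last base), so after position 210.
Linear molecule, 1 cut → 2 fragments:
  1–210 → 210 bp
  211–261 → 51 bp
Sorted largest to smallest: 210, 51 bp.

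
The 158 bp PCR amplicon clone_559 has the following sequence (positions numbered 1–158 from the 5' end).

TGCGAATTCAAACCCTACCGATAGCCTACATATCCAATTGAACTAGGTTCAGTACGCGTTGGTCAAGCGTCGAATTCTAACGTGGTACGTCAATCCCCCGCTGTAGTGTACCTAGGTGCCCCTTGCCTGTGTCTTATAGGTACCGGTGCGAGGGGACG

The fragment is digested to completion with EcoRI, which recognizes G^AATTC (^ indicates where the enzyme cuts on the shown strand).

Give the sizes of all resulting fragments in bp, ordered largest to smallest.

EcoRI sites (GAATTC) start at positions 4, 72.
EcoRI cuts after the first base of each site, so after positions 4, 72.
Linear molecule, 2 cuts → 3 fragments:
  1–4 → 4 bp
  5–72 → 68 bp
  73–158 → 86 bp
Sorted largest to smallest: 86, 68, 4 bp.

86, 68, 4 bp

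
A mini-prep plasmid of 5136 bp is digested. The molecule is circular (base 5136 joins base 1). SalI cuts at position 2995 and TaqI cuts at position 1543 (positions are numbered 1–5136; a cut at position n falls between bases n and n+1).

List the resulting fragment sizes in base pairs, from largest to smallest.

Combined cut positions (sorted): 1543, 2995.
Circular molecule, 2 cuts → 2 fragments:
  2995 − 1543 = 1452 bp
  wrap: 5136 − 2995 + 1543 = 3684 bp
Sorted largest to smallest: 3684, 1452 bp.

3684, 1452 bp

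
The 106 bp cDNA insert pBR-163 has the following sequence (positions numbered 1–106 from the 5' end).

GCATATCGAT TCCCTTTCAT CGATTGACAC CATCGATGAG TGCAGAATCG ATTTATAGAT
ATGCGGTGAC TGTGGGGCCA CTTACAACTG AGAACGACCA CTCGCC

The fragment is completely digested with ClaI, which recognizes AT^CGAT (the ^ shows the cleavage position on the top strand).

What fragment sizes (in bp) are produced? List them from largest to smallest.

ClaI sites (ATCGAT) start at positions 5, 19, 32, 47.
ClaI cuts after base 2 of each site, so after positions 6, 20, 33, 48.
Linear molecule, 4 cuts → 5 fragments:
  1–6 → 6 bp
  7–20 → 14 bp
  21–33 → 13 bp
  34–48 → 15 bp
  49–106 → 58 bp
Sorted largest to smallest: 58, 15, 14, 13, 6 bp.

58, 15, 14, 13, 6 bp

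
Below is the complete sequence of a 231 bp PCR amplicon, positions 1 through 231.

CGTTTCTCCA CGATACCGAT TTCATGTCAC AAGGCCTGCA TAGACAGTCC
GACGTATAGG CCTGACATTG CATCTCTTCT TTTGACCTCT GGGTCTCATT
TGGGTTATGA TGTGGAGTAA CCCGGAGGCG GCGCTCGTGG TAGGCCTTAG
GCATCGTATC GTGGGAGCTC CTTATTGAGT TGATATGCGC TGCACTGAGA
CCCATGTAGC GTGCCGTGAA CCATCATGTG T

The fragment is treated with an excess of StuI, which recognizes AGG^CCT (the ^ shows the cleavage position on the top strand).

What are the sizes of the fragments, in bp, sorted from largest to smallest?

StuI sites (AGGCCT) start at positions 32, 58, 142.
StuI cuts after base 3 of each site, so after positions 34, 60, 144.
Linear molecule, 3 cuts → 4 fragments:
  1–34 → 34 bp
  35–60 → 26 bp
  61–144 → 84 bp
  145–231 → 87 bp
Sorted largest to smallest: 87, 84, 34, 26 bp.

87, 84, 34, 26 bp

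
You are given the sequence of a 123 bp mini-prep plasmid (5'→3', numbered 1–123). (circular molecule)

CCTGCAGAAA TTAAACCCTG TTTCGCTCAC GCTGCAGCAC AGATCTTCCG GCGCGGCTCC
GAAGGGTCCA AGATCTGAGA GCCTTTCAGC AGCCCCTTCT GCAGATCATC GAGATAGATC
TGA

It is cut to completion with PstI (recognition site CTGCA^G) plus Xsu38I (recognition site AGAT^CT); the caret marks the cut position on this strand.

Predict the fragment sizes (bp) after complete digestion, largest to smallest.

30, 30, 29, 16, 10, 8 bp

PstI sites (CTGCAG) start at positions 2, 32, 99.
PstI cuts after base 5 of each site (before the last base), so after positions 6, 36, 103.
Xsu38I sites (AGATCT) start at positions 41, 71, 116.
Xsu38I cuts after base 4 of each site, so after positions 44, 74, 119.
Combined cut positions: 6, 36, 44, 74, 103, 119.
Circular molecule, 6 cuts → 6 fragments:
  7–36 → 30 bp
  37–44 → 8 bp
  45–74 → 30 bp
  75–103 → 29 bp
  104–119 → 16 bp
  120–123 then 1–6 → 4 + 6 = 10 bp
Sorted largest to smallest: 30, 30, 29, 16, 10, 8 bp.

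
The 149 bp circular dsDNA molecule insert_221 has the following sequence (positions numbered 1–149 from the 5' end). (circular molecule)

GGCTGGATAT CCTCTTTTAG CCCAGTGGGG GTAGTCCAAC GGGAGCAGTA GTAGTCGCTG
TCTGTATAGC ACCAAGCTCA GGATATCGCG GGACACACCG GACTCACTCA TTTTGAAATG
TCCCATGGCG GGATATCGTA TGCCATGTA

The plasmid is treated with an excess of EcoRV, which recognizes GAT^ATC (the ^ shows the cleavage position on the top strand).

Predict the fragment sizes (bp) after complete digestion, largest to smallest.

76, 50, 23 bp

EcoRV sites (GATATC) start at positions 6, 82, 132.
EcoRV cuts after base 3 of each site, so after positions 8, 84, 134.
Circular molecule, 3 cuts → 3 fragments:
  9–84 → 76 bp
  85–134 → 50 bp
  135–149 then 1–8 → 15 + 8 = 23 bp
Sorted largest to smallest: 76, 50, 23 bp.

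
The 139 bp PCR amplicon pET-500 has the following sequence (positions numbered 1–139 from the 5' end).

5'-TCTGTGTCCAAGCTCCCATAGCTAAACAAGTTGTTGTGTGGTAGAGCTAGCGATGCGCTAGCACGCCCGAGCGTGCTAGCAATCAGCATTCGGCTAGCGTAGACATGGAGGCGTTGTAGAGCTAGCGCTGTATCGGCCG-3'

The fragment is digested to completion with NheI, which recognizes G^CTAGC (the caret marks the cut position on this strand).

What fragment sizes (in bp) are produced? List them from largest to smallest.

46, 28, 18, 18, 18, 11 bp

NheI sites (GCTAGC) start at positions 46, 57, 75, 93, 121.
NheI cuts after the first base of each site, so after positions 46, 57, 75, 93, 121.
Linear molecule, 5 cuts → 6 fragments:
  1–46 → 46 bp
  47–57 → 11 bp
  58–75 → 18 bp
  76–93 → 18 bp
  94–121 → 28 bp
  122–139 → 18 bp
Sorted largest to smallest: 46, 28, 18, 18, 18, 11 bp.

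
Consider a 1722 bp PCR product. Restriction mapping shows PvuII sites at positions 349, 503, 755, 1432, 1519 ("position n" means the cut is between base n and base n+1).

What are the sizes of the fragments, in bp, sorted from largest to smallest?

Linear molecule, 5 cuts → 6 fragments:
  349 − 0 = 349 bp
  503 − 349 = 154 bp
  755 − 503 = 252 bp
  1432 − 755 = 677 bp
  1519 − 1432 = 87 bp
  1722 − 1519 = 203 bp
Sorted largest to smallest: 677, 349, 252, 203, 154, 87 bp.

677, 349, 252, 203, 154, 87 bp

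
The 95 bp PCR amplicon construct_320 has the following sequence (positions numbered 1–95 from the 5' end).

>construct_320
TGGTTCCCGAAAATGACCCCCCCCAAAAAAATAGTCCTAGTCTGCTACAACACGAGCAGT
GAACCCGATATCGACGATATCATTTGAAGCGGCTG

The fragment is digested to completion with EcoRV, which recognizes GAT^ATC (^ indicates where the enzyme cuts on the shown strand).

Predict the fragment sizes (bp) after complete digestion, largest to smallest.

EcoRV sites (GATATC) start at positions 67, 76.
EcoRV cuts after base 3 of each site, so after positions 69, 78.
Linear molecule, 2 cuts → 3 fragments:
  1–69 → 69 bp
  70–78 → 9 bp
  79–95 → 17 bp
Sorted largest to smallest: 69, 17, 9 bp.

69, 17, 9 bp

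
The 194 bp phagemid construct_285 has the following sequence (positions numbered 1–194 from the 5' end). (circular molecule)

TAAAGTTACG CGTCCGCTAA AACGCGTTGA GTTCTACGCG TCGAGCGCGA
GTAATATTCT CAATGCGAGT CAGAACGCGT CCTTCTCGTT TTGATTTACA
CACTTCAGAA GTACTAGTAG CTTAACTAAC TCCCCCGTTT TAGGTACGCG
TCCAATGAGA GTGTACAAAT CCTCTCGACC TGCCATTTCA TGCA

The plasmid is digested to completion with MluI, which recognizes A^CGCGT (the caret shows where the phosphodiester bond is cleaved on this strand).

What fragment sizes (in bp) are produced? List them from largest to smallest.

71, 56, 39, 14, 14 bp

MluI sites (ACGCGT) start at positions 8, 22, 36, 75, 146.
MluI cuts after the first base of each site, so after positions 8, 22, 36, 75, 146.
Circular molecule, 5 cuts → 5 fragments:
  9–22 → 14 bp
  23–36 → 14 bp
  37–75 → 39 bp
  76–146 → 71 bp
  147–194 then 1–8 → 48 + 8 = 56 bp
Sorted largest to smallest: 71, 56, 39, 14, 14 bp.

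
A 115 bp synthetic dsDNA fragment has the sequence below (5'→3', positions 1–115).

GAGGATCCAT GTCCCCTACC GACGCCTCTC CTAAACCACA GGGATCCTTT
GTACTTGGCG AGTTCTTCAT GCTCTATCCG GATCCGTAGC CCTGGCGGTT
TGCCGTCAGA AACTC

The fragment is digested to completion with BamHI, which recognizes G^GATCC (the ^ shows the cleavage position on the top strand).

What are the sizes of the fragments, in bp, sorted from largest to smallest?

BamHI sites (GGATCC) start at positions 3, 42, 80.
BamHI cuts after the first base of each site, so after positions 3, 42, 80.
Linear molecule, 3 cuts → 4 fragments:
  1–3 → 3 bp
  4–42 → 39 bp
  43–80 → 38 bp
  81–115 → 35 bp
Sorted largest to smallest: 39, 38, 35, 3 bp.

39, 38, 35, 3 bp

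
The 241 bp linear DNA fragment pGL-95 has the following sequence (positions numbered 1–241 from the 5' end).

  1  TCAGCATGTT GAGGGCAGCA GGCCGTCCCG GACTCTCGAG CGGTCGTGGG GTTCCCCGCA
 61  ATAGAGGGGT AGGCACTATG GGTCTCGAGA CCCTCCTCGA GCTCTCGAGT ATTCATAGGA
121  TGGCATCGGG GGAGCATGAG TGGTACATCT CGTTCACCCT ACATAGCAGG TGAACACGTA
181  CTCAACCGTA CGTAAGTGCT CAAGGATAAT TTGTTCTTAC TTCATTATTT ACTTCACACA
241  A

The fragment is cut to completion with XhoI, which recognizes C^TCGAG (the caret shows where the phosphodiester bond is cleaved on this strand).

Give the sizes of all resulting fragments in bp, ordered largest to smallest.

XhoI sites (CTCGAG) start at positions 35, 84, 96, 104.
XhoI cuts after the first base of each site, so after positions 35, 84, 96, 104.
Linear molecule, 4 cuts → 5 fragments:
  1–35 → 35 bp
  36–84 → 49 bp
  85–96 → 12 bp
  97–104 → 8 bp
  105–241 → 137 bp
Sorted largest to smallest: 137, 49, 35, 12, 8 bp.

137, 49, 35, 12, 8 bp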